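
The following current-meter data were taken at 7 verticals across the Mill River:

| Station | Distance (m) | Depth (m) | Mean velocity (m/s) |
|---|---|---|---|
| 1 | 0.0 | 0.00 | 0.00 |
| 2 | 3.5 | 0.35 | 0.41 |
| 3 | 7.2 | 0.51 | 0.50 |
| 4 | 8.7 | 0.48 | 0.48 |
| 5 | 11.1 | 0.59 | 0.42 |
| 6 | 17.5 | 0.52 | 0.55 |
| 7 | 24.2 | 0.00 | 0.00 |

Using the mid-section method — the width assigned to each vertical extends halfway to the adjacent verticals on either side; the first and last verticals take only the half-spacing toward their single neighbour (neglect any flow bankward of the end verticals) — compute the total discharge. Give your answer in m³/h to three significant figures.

w_2 = (7.2 − 0.0)/2 = 3.6 m; q_2 = 0.41 × 0.35 × 3.6 = 0.5166 m³/s
w_3 = (8.7 − 3.5)/2 = 2.6 m; q_3 = 0.50 × 0.51 × 2.6 = 0.6630 m³/s
w_4 = (11.1 − 7.2)/2 = 1.95 m; q_4 = 0.48 × 0.48 × 1.95 = 0.4493 m³/s
w_5 = (17.5 − 8.7)/2 = 4.4 m; q_5 = 0.42 × 0.59 × 4.4 = 1.090 m³/s
w_6 = (24.2 − 11.1)/2 = 6.55 m; q_6 = 0.55 × 0.52 × 6.55 = 1.873 m³/s
Stations 1, 7 contribute zero (depth or velocity is 0).
Q = Σ qᵢ = 4.593 m³/s
= 4.593 × 3600 = 16530 m³/h

16500 m³/h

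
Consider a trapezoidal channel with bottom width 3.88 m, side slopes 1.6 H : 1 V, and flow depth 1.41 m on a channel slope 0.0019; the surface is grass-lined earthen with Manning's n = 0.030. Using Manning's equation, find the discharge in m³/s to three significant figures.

12.1 m³/s

A = (b + z·y)·y = (3.88 + 1.6×1.41)×1.41 = 8.652 m²
P = b + 2y√(1+z²) = 3.88 + 2×1.41×√(1+1.6²) = 9.201 m
R = A/P = 8.652/9.201 = 0.9403 m
Q = (1/n)·A·R^(2/3)·S^(1/2) = (1/0.030) × 8.652 × 0.9403^(2/3) × 0.0019^(1/2) = 12.07 m³/s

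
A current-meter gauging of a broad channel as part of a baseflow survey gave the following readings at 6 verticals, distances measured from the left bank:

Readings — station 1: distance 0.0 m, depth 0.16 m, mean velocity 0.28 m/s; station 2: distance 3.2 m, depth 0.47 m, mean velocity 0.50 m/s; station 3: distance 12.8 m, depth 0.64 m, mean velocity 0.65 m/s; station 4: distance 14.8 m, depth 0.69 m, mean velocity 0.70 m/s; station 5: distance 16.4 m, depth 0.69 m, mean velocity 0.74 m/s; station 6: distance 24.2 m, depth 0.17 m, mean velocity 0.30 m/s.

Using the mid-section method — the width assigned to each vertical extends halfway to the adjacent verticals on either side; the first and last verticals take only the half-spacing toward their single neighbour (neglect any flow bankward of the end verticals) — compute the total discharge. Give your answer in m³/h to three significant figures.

26800 m³/h

w_1 = (3.2 − 0.0)/2 = 1.6 m; q_1 = 0.28 × 0.16 × 1.6 = 0.07168 m³/s
w_2 = (12.8 − 0.0)/2 = 6.4 m; q_2 = 0.50 × 0.47 × 6.4 = 1.504 m³/s
w_3 = (14.8 − 3.2)/2 = 5.8 m; q_3 = 0.65 × 0.64 × 5.8 = 2.413 m³/s
w_4 = (16.4 − 12.8)/2 = 1.8 m; q_4 = 0.70 × 0.69 × 1.8 = 0.8694 m³/s
w_5 = (24.2 − 14.8)/2 = 4.7 m; q_5 = 0.74 × 0.69 × 4.7 = 2.400 m³/s
w_6 = (24.2 − 16.4)/2 = 3.9 m; q_6 = 0.30 × 0.17 × 3.9 = 0.1989 m³/s
Q = Σ qᵢ = 7.457 m³/s
= 7.457 × 3600 = 26840 m³/h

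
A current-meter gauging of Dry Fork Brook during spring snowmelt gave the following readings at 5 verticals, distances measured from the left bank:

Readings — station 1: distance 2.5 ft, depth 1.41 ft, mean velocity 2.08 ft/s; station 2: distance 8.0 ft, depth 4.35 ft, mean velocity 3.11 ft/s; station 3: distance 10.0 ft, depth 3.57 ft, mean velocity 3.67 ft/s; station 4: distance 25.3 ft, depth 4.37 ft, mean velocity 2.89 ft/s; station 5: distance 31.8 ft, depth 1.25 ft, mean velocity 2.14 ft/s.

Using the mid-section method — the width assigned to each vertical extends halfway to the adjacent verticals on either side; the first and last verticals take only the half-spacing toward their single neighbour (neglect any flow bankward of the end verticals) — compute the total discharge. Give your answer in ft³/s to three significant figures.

318 ft³/s

w_1 = (8.0 − 2.5)/2 = 2.75 ft; q_1 = 2.08 × 1.41 × 2.75 = 8.065 ft³/s
w_2 = (10.0 − 2.5)/2 = 3.75 ft; q_2 = 3.11 × 4.35 × 3.75 = 50.73 ft³/s
w_3 = (25.3 − 8.0)/2 = 8.65 ft; q_3 = 3.67 × 3.57 × 8.65 = 113.3 ft³/s
w_4 = (31.8 − 10.0)/2 = 10.9 ft; q_4 = 2.89 × 4.37 × 10.9 = 137.7 ft³/s
w_5 = (31.8 − 25.3)/2 = 3.25 ft; q_5 = 2.14 × 1.25 × 3.25 = 8.694 ft³/s
Q = Σ qᵢ = 318.5 ft³/s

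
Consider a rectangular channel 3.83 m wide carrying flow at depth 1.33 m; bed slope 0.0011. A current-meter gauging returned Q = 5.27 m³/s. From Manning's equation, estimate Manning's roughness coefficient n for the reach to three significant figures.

0.0273

A = b·y = 3.83 × 1.33 = 5.094 m²
P = b + 2y = 3.83 + 2×1.33 = 6.490 m
R = A/P = 5.094/6.490 = 0.7849 m
n = (1/Q)·A·R^(2/3)·S^(1/2) = (1/5.27) × 5.094 × 0.8509 × 0.03317 = 0.02728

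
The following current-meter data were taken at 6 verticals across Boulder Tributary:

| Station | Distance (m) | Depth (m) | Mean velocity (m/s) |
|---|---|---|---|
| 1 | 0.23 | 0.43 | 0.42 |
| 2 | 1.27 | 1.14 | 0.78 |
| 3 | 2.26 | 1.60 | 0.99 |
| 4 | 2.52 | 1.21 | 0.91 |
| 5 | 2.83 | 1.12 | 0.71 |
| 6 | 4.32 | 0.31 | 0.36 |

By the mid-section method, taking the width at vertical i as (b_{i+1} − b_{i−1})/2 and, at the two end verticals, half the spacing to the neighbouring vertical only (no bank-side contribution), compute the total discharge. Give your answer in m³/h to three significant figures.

w_1 = (1.27 − 0.23)/2 = 0.52 m; q_1 = 0.42 × 0.43 × 0.52 = 0.09391 m³/s
w_2 = (2.26 − 0.23)/2 = 1.015 m; q_2 = 0.78 × 1.14 × 1.015 = 0.9025 m³/s
w_3 = (2.52 − 1.27)/2 = 0.625 m; q_3 = 0.99 × 1.60 × 0.625 = 0.9900 m³/s
w_4 = (2.83 − 2.26)/2 = 0.285 m; q_4 = 0.91 × 1.21 × 0.285 = 0.3138 m³/s
w_5 = (4.32 − 2.52)/2 = 0.9 m; q_5 = 0.71 × 1.12 × 0.9 = 0.7157 m³/s
w_6 = (4.32 − 2.83)/2 = 0.745 m; q_6 = 0.36 × 0.31 × 0.745 = 0.08314 m³/s
Q = Σ qᵢ = 3.099 m³/s
= 3.099 × 3600 = 11160 m³/h

11200 m³/h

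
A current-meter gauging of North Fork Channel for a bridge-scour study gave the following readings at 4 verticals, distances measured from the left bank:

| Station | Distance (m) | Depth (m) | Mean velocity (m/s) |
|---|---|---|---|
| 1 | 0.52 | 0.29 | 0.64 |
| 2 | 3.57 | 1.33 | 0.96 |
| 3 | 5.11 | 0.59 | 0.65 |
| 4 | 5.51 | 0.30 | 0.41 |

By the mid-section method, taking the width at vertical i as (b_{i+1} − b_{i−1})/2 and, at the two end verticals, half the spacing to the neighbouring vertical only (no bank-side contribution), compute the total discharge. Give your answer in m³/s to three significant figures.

w_1 = (3.57 − 0.52)/2 = 1.525 m; q_1 = 0.64 × 0.29 × 1.525 = 0.2830 m³/s
w_2 = (5.11 − 0.52)/2 = 2.295 m; q_2 = 0.96 × 1.33 × 2.295 = 2.930 m³/s
w_3 = (5.51 − 3.57)/2 = 0.97 m; q_3 = 0.65 × 0.59 × 0.97 = 0.3720 m³/s
w_4 = (5.51 − 5.11)/2 = 0.2 m; q_4 = 0.41 × 0.30 × 0.2 = 0.02460 m³/s
Q = Σ qᵢ = 3.610 m³/s

3.61 m³/s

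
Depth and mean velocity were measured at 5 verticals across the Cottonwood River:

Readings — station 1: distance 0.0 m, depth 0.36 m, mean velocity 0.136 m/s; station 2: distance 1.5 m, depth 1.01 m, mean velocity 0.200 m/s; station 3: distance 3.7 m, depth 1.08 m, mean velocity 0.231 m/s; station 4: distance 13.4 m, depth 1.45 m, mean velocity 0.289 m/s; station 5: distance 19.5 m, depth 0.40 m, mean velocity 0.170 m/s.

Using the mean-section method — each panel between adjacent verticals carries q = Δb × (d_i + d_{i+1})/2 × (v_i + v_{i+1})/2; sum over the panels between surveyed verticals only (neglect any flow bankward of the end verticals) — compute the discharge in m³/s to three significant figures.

5.15 m³/s

Panel 1-2: Δb = 1.5 m, d̄ = (0.36+1.01)/2 = 0.685, v̄ = (0.136+0.200)/2 = 0.168 → q = 1.5×0.685×0.168 = 0.1726 m³/s
Panel 2-3: Δb = 2.2 m, d̄ = (1.01+1.08)/2 = 1.045, v̄ = (0.200+0.231)/2 = 0.2155 → q = 2.2×1.045×0.2155 = 0.4954 m³/s
Panel 3-4: Δb = 9.7 m, d̄ = (1.08+1.45)/2 = 1.265, v̄ = (0.231+0.289)/2 = 0.26 → q = 9.7×1.265×0.26 = 3.190 m³/s
Panel 4-5: Δb = 6.1 m, d̄ = (1.45+0.40)/2 = 0.925, v̄ = (0.289+0.170)/2 = 0.2295 → q = 6.1×0.925×0.2295 = 1.295 m³/s
Q = Σ q = 5.153 m³/s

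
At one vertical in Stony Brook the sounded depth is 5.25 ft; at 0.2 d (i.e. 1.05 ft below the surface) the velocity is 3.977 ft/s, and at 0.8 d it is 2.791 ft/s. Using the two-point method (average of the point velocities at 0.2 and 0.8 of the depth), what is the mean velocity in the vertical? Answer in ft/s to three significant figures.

v̄ = (3.977 + 2.791) / 2 = 3.384 ft/s

3.38 ft/s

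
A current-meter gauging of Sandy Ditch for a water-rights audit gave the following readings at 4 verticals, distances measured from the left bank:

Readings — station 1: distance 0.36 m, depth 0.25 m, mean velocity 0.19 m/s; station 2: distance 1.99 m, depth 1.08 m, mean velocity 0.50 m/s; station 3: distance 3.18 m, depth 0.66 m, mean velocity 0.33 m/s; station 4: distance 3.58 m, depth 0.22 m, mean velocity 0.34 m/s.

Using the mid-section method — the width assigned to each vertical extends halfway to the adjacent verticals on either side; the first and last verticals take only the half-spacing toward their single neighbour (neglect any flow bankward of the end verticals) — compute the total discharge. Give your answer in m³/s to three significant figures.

0.988 m³/s

w_1 = (1.99 − 0.36)/2 = 0.815 m; q_1 = 0.19 × 0.25 × 0.815 = 0.03871 m³/s
w_2 = (3.18 − 0.36)/2 = 1.41 m; q_2 = 0.50 × 1.08 × 1.41 = 0.7614 m³/s
w_3 = (3.58 − 1.99)/2 = 0.795 m; q_3 = 0.33 × 0.66 × 0.795 = 0.1732 m³/s
w_4 = (3.58 − 3.18)/2 = 0.2 m; q_4 = 0.34 × 0.22 × 0.2 = 0.01496 m³/s
Q = Σ qᵢ = 0.9882 m³/s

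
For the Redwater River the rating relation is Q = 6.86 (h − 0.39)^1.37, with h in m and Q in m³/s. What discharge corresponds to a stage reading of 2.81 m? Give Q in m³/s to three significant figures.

Q = 6.86 × (2.81 − 0.39)^1.37 = 6.86 × 2.42^1.37 = 23.02 m³/s

23.0 m³/s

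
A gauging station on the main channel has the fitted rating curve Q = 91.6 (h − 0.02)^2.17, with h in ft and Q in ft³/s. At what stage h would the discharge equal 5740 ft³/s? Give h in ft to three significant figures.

6.75 ft

h − h₀ = (Q/C)^(1/b) = (5740/91.6)^(1/2.17) = 6.732 ft
h = 0.02 + 6.732 = 6.752 ft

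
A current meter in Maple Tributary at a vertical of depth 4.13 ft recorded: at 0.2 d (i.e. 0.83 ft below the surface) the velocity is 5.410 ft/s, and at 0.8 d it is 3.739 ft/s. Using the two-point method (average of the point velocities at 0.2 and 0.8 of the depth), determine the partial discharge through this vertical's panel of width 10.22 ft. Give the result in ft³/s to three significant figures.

193 ft³/s

v̄ = (5.410 + 3.739) / 2 = 4.575 ft/s
q = v̄ × d × w = 4.575 × 4.13 × 10.22 = 193.1 ft³/s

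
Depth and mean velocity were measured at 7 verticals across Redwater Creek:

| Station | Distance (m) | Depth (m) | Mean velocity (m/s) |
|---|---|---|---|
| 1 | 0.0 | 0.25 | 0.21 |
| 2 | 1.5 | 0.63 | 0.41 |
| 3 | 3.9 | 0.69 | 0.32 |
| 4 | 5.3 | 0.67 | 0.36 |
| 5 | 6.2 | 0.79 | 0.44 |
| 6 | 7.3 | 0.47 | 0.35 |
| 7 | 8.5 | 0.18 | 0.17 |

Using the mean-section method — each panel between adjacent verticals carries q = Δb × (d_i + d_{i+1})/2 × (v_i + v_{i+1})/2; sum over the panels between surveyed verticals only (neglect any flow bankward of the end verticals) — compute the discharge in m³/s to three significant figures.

1.74 m³/s

Panel 1-2: Δb = 1.5 m, d̄ = (0.25+0.63)/2 = 0.44, v̄ = (0.21+0.41)/2 = 0.31 → q = 1.5×0.44×0.31 = 0.2046 m³/s
Panel 2-3: Δb = 2.4 m, d̄ = (0.63+0.69)/2 = 0.66, v̄ = (0.41+0.32)/2 = 0.365 → q = 2.4×0.66×0.365 = 0.5782 m³/s
Panel 3-4: Δb = 1.4 m, d̄ = (0.69+0.67)/2 = 0.68, v̄ = (0.32+0.36)/2 = 0.34 → q = 1.4×0.68×0.34 = 0.3237 m³/s
Panel 4-5: Δb = 0.9 m, d̄ = (0.67+0.79)/2 = 0.73, v̄ = (0.36+0.44)/2 = 0.4 → q = 0.9×0.73×0.4 = 0.2628 m³/s
Panel 5-6: Δb = 1.1 m, d̄ = (0.79+0.47)/2 = 0.63, v̄ = (0.44+0.35)/2 = 0.395 → q = 1.1×0.63×0.395 = 0.2737 m³/s
Panel 6-7: Δb = 1.2 m, d̄ = (0.47+0.18)/2 = 0.325, v̄ = (0.35+0.17)/2 = 0.26 → q = 1.2×0.325×0.26 = 0.1014 m³/s
Q = Σ q = 1.744 m³/s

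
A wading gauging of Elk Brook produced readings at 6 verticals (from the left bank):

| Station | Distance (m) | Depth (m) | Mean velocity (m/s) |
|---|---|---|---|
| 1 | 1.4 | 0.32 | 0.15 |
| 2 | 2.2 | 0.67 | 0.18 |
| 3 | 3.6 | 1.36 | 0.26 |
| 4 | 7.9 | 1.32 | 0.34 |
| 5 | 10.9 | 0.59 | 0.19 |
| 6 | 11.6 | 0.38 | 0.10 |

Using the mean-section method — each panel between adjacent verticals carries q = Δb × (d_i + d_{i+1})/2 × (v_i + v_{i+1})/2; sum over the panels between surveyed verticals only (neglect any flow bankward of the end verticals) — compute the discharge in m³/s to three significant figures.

2.92 m³/s

Panel 1-2: Δb = 0.8 m, d̄ = (0.32+0.67)/2 = 0.495, v̄ = (0.15+0.18)/2 = 0.165 → q = 0.8×0.495×0.165 = 0.06534 m³/s
Panel 2-3: Δb = 1.4 m, d̄ = (0.67+1.36)/2 = 1.015, v̄ = (0.18+0.26)/2 = 0.22 → q = 1.4×1.015×0.22 = 0.3126 m³/s
Panel 3-4: Δb = 4.3 m, d̄ = (1.36+1.32)/2 = 1.34, v̄ = (0.26+0.34)/2 = 0.3 → q = 4.3×1.34×0.3 = 1.729 m³/s
Panel 4-5: Δb = 3 m, d̄ = (1.32+0.59)/2 = 0.955, v̄ = (0.34+0.19)/2 = 0.265 → q = 3×0.955×0.265 = 0.7592 m³/s
Panel 5-6: Δb = 0.7 m, d̄ = (0.59+0.38)/2 = 0.485, v̄ = (0.19+0.10)/2 = 0.145 → q = 0.7×0.485×0.145 = 0.04923 m³/s
Q = Σ q = 2.915 m³/s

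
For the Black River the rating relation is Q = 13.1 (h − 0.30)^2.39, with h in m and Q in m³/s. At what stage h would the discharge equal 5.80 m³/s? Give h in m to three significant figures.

h − h₀ = (Q/C)^(1/b) = (5.80/13.1)^(1/2.39) = 0.7111 m
h = 0.30 + 0.7111 = 1.011 m

1.01 m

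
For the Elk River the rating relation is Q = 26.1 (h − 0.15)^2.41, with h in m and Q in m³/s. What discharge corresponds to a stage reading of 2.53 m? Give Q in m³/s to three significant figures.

Q = 26.1 × (2.53 − 0.15)^2.41 = 26.1 × 2.38^2.41 = 211.0 m³/s

211 m³/s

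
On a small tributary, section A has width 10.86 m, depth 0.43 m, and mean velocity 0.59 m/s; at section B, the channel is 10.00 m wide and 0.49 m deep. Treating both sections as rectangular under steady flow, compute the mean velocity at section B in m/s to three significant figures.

Q = A₁V₁ = (10.86×0.43) × 0.59 = 2.755 m³/s
A₂ = 10.00 × 0.49 = 4.900 m²
V₂ = Q/A₂ = 2.755/4.900 = 0.5623 m/s

0.562 m/s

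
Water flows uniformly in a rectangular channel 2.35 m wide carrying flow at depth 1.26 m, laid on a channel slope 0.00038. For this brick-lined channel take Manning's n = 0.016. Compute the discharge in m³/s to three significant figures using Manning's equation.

2.59 m³/s

A = b·y = 2.35 × 1.26 = 2.961 m²
P = b + 2y = 2.35 + 2×1.26 = 4.870 m
R = A/P = 2.961/4.870 = 0.6080 m
Q = (1/n)·A·R^(2/3)·S^(1/2) = (1/0.016) × 2.961 × 0.6080^(2/3) × 0.00038^(1/2) = 2.589 m³/s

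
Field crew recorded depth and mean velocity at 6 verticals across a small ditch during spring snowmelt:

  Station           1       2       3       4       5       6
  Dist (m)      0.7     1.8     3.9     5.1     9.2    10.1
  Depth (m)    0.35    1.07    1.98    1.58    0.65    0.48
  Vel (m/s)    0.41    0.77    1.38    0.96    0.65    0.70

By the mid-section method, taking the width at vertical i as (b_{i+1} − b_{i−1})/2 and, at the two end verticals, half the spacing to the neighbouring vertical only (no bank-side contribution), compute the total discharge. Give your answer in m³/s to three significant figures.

11.1 m³/s

w_1 = (1.8 − 0.7)/2 = 0.55 m; q_1 = 0.41 × 0.35 × 0.55 = 0.07893 m³/s
w_2 = (3.9 − 0.7)/2 = 1.6 m; q_2 = 0.77 × 1.07 × 1.6 = 1.318 m³/s
w_3 = (5.1 − 1.8)/2 = 1.65 m; q_3 = 1.38 × 1.98 × 1.65 = 4.508 m³/s
w_4 = (9.2 − 3.9)/2 = 2.65 m; q_4 = 0.96 × 1.58 × 2.65 = 4.020 m³/s
w_5 = (10.1 − 5.1)/2 = 2.5 m; q_5 = 0.65 × 0.65 × 2.5 = 1.056 m³/s
w_6 = (10.1 − 9.2)/2 = 0.45 m; q_6 = 0.70 × 0.48 × 0.45 = 0.1512 m³/s
Q = Σ qᵢ = 11.13 m³/s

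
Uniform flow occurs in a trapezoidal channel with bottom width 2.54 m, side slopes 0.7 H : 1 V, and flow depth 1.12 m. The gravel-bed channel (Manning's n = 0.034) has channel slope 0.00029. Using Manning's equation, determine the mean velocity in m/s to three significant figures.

0.397 m/s

A = (b + z·y)·y = (2.54 + 0.7×1.12)×1.12 = 3.723 m²
P = b + 2y√(1+z²) = 2.54 + 2×1.12×√(1+0.7²) = 5.274 m
R = A/P = 3.723/5.274 = 0.7059 m
Q = (1/n)·A·R^(2/3)·S^(1/2) = (1/0.034) × 3.723 × 0.7059^(2/3) × 0.00029^(1/2) = 1.478 m³/s
V = Q/A = 1.478/3.723 = 0.3971 m/s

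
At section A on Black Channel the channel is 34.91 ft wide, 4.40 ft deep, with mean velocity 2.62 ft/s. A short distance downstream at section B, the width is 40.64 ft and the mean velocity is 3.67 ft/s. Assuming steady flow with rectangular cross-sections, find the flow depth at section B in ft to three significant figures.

Q = A₁V₁ = (34.91×4.40) × 2.62 = 402.4 ft³/s
d₂ = Q/(b₂ V₂) = 402.4/(40.64×3.67) = 2.698 ft

2.70 ft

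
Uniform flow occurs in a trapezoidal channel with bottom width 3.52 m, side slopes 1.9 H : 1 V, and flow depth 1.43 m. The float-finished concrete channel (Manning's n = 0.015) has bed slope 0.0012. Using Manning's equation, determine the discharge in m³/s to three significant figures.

19.5 m³/s

A = (b + z·y)·y = (3.52 + 1.9×1.43)×1.43 = 8.919 m²
P = b + 2y√(1+z²) = 3.52 + 2×1.43×√(1+1.9²) = 9.661 m
R = A/P = 8.919/9.661 = 0.9232 m
Q = (1/n)·A·R^(2/3)·S^(1/2) = (1/0.015) × 8.919 × 0.9232^(2/3) × 0.0012^(1/2) = 19.53 m³/s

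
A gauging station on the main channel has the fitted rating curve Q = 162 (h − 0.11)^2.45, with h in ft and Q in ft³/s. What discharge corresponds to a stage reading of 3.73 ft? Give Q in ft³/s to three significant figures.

3790 ft³/s

Q = 162 × (3.73 − 0.11)^2.45 = 162 × 3.62^2.45 = 3787 ft³/s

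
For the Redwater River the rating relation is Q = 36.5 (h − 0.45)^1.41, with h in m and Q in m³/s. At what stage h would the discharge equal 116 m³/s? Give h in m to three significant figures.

2.72 m

h − h₀ = (Q/C)^(1/b) = (116/36.5)^(1/1.41) = 2.271 m
h = 0.45 + 2.271 = 2.721 m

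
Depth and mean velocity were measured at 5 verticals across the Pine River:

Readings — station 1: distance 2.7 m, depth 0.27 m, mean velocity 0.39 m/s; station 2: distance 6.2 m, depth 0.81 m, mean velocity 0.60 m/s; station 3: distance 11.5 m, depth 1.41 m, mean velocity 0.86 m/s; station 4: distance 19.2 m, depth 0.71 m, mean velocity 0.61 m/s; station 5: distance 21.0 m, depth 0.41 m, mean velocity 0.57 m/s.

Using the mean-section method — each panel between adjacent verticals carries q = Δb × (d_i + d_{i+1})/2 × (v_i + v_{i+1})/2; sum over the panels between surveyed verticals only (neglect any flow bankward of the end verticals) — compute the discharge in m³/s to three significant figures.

11.8 m³/s

Panel 1-2: Δb = 3.5 m, d̄ = (0.27+0.81)/2 = 0.54, v̄ = (0.39+0.60)/2 = 0.495 → q = 3.5×0.54×0.495 = 0.9356 m³/s
Panel 2-3: Δb = 5.3 m, d̄ = (0.81+1.41)/2 = 1.11, v̄ = (0.60+0.86)/2 = 0.73 → q = 5.3×1.11×0.73 = 4.295 m³/s
Panel 3-4: Δb = 7.7 m, d̄ = (1.41+0.71)/2 = 1.06, v̄ = (0.86+0.61)/2 = 0.735 → q = 7.7×1.06×0.735 = 5.999 m³/s
Panel 4-5: Δb = 1.8 m, d̄ = (0.71+0.41)/2 = 0.56, v̄ = (0.61+0.57)/2 = 0.59 → q = 1.8×0.56×0.59 = 0.5947 m³/s
Q = Σ q = 11.82 m³/s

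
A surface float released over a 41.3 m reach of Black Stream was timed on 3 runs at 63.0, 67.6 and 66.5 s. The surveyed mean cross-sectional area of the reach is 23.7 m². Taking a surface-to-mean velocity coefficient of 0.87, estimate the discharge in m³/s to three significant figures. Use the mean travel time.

t̄ = (63.0 + 67.6 + 66.5) / 3 = 65.7 s
v_surface = L / t̄ = 41.3 / 65.7 = 0.6286 m/s
v_mean = 0.87 × 0.6286 = 0.5469 m/s
Q = A × v_mean = 23.7 × 0.5469 = 12.96 m³/s

13.0 m³/s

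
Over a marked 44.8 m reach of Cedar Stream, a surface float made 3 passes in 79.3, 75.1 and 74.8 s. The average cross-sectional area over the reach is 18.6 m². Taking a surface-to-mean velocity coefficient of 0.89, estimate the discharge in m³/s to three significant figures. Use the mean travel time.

t̄ = (79.3 + 75.1 + 74.8) / 3 = 76.4 s
v_surface = L / t̄ = 44.8 / 76.4 = 0.5864 m/s
v_mean = 0.89 × 0.5864 = 0.5219 m/s
Q = A × v_mean = 18.6 × 0.5219 = 9.707 m³/s

9.71 m³/s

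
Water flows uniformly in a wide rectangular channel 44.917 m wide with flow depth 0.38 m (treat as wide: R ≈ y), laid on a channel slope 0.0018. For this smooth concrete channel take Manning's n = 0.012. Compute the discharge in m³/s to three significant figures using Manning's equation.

A = b·y = 44.917 × 0.38 = 17.07 m²
Wide channel: R ≈ y = 0.38 m
Q = (1/n)·A·R^(2/3)·S^(1/2) = (1/0.012) × 17.07 × 0.3800^(2/3) × 0.0018^(1/2) = 31.66 m³/s

31.7 m³/s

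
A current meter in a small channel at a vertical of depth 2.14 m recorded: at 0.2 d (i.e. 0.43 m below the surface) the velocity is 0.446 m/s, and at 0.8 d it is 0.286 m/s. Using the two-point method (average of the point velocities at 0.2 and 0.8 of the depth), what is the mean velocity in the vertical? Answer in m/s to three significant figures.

0.366 m/s

v̄ = (0.446 + 0.286) / 2 = 0.3660 m/s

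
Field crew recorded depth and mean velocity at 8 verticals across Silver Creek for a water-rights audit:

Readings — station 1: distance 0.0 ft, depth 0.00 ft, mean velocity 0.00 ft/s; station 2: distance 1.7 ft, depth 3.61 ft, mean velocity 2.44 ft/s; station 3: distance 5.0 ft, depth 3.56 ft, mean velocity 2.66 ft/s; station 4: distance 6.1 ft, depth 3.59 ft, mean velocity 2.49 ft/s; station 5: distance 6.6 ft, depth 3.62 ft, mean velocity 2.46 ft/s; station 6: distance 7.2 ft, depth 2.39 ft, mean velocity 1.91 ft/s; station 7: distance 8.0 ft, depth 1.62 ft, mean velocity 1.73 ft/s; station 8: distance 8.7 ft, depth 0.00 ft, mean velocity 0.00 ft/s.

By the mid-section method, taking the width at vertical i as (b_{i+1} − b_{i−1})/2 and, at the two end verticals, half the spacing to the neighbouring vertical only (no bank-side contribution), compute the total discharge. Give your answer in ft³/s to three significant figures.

60.2 ft³/s

w_2 = (5.0 − 0.0)/2 = 2.5 ft; q_2 = 2.44 × 3.61 × 2.5 = 22.02 ft³/s
w_3 = (6.1 − 1.7)/2 = 2.2 ft; q_3 = 2.66 × 3.56 × 2.2 = 20.83 ft³/s
w_4 = (6.6 − 5.0)/2 = 0.8 ft; q_4 = 2.49 × 3.59 × 0.8 = 7.151 ft³/s
w_5 = (7.2 − 6.1)/2 = 0.55 ft; q_5 = 2.46 × 3.62 × 0.55 = 4.898 ft³/s
w_6 = (8.0 − 6.6)/2 = 0.7 ft; q_6 = 1.91 × 2.39 × 0.7 = 3.195 ft³/s
w_7 = (8.7 − 7.2)/2 = 0.75 ft; q_7 = 1.73 × 1.62 × 0.75 = 2.102 ft³/s
Stations 1, 8 contribute zero (depth or velocity is 0).
Q = Σ qᵢ = 60.20 ft³/s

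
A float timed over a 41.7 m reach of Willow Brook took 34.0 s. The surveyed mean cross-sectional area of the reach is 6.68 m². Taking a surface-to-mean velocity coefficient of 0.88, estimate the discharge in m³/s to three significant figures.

v_surface = L / t̄ = 41.7 / 34 = 1.226 m/s
v_mean = 0.88 × 1.226 = 1.079 m/s
Q = A × v_mean = 6.68 × 1.079 = 7.210 m³/s

7.21 m³/s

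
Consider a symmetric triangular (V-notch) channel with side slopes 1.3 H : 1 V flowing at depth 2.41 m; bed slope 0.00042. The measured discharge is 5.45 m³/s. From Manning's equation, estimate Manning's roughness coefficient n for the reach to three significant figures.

0.0275

A = z·y² = 1.3×2.41² = 7.551 m²
P = 2y√(1+z²) = 2×2.41×√(1+1.3²) = 7.905 m
R = A/P = 7.551/7.905 = 0.9551 m
n = (1/Q)·A·R^(2/3)·S^(1/2) = (1/5.45) × 7.551 × 0.9698 × 0.02049 = 0.02754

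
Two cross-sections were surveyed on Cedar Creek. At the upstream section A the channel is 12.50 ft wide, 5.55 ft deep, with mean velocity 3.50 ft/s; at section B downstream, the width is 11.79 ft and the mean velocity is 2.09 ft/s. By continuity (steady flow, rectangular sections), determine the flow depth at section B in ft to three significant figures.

Q = A₁V₁ = (12.50×5.55) × 3.50 = 242.8 ft³/s
d₂ = Q/(b₂ V₂) = 242.8/(11.79×2.09) = 9.854 ft

9.85 ft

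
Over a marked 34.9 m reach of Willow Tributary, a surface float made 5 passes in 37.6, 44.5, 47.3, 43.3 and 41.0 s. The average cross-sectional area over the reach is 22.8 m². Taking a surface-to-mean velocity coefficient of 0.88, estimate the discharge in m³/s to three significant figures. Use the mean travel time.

t̄ = (37.6 + 44.5 + 47.3 + 43.3 + 41.0) / 5 = 42.74 s
v_surface = L / t̄ = 34.9 / 42.74 = 0.8166 m/s
v_mean = 0.88 × 0.8166 = 0.7186 m/s
Q = A × v_mean = 22.8 × 0.7186 = 16.38 m³/s

16.4 m³/s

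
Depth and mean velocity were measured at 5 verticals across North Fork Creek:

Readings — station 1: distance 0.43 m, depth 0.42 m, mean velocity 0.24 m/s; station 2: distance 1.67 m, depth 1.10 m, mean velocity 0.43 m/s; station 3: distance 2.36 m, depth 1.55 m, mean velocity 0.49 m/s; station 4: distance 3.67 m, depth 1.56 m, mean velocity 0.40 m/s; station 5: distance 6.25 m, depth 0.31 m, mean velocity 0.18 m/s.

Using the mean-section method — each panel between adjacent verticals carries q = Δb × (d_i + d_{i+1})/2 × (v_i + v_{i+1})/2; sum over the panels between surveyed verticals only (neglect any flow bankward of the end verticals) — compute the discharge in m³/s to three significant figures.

2.34 m³/s

Panel 1-2: Δb = 1.24 m, d̄ = (0.42+1.10)/2 = 0.76, v̄ = (0.24+0.43)/2 = 0.335 → q = 1.24×0.76×0.335 = 0.3157 m³/s
Panel 2-3: Δb = 0.69 m, d̄ = (1.10+1.55)/2 = 1.325, v̄ = (0.43+0.49)/2 = 0.46 → q = 0.69×1.325×0.46 = 0.4206 m³/s
Panel 3-4: Δb = 1.31 m, d̄ = (1.55+1.56)/2 = 1.555, v̄ = (0.49+0.40)/2 = 0.445 → q = 1.31×1.555×0.445 = 0.9065 m³/s
Panel 4-5: Δb = 2.58 m, d̄ = (1.56+0.31)/2 = 0.935, v̄ = (0.40+0.18)/2 = 0.29 → q = 2.58×0.935×0.29 = 0.6996 m³/s
Q = Σ q = 2.342 m³/s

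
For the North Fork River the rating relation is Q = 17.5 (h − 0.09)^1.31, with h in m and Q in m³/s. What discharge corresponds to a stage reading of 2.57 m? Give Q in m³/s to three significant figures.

Q = 17.5 × (2.57 − 0.09)^1.31 = 17.5 × 2.48^1.31 = 57.51 m³/s

57.5 m³/s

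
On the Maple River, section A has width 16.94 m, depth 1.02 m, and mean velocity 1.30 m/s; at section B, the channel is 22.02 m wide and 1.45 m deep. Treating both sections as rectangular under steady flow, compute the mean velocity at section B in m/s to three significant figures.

0.704 m/s

Q = A₁V₁ = (16.94×1.02) × 1.30 = 22.46 m³/s
A₂ = 22.02 × 1.45 = 31.93 m²
V₂ = Q/A₂ = 22.46/31.93 = 0.7035 m/s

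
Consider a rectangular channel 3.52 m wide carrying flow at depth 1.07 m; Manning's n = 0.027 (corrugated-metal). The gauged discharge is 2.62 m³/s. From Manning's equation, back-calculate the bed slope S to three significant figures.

0.000607

A = b·y = 3.52 × 1.07 = 3.766 m²
P = b + 2y = 3.52 + 2×1.07 = 5.660 m
R = A/P = 3.766/5.660 = 0.6654 m
S = (Q·n / (1·A·R^(2/3)))² = (2.62×0.027 / (1×3.766×0.7622))² = 0.0006072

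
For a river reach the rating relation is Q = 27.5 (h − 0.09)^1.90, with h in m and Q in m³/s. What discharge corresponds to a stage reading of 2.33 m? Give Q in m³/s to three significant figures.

127 m³/s

Q = 27.5 × (2.33 − 0.09)^1.90 = 27.5 × 2.24^1.90 = 127.3 m³/s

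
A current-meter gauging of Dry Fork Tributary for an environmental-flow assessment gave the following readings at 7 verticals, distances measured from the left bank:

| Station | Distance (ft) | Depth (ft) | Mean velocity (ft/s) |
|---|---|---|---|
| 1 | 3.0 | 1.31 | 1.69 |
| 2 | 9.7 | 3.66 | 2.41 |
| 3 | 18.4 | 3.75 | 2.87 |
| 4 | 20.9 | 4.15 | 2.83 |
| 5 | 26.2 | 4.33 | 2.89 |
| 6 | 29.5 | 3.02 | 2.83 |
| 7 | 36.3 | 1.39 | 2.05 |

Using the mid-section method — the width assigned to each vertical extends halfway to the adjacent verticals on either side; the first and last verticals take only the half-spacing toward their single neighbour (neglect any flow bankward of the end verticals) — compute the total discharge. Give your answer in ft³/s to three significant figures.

288 ft³/s

w_1 = (9.7 − 3.0)/2 = 3.35 ft; q_1 = 1.69 × 1.31 × 3.35 = 7.417 ft³/s
w_2 = (18.4 − 3.0)/2 = 7.7 ft; q_2 = 2.41 × 3.66 × 7.7 = 67.92 ft³/s
w_3 = (20.9 − 9.7)/2 = 5.6 ft; q_3 = 2.87 × 3.75 × 5.6 = 60.27 ft³/s
w_4 = (26.2 − 18.4)/2 = 3.9 ft; q_4 = 2.83 × 4.15 × 3.9 = 45.80 ft³/s
w_5 = (29.5 − 20.9)/2 = 4.3 ft; q_5 = 2.89 × 4.33 × 4.3 = 53.81 ft³/s
w_6 = (36.3 − 26.2)/2 = 5.05 ft; q_6 = 2.83 × 3.02 × 5.05 = 43.16 ft³/s
w_7 = (36.3 − 29.5)/2 = 3.4 ft; q_7 = 2.05 × 1.39 × 3.4 = 9.688 ft³/s
Q = Σ qᵢ = 288.1 ft³/s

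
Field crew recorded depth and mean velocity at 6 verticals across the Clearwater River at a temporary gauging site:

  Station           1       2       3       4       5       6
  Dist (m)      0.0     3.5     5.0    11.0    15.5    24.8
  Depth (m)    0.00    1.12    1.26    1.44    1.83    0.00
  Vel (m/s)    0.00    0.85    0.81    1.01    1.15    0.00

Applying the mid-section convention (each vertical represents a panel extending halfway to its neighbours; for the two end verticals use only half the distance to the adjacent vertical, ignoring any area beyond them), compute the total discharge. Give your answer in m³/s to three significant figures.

w_2 = (5.0 − 0.0)/2 = 2.5 m; q_2 = 0.85 × 1.12 × 2.5 = 2.380 m³/s
w_3 = (11.0 − 3.5)/2 = 3.75 m; q_3 = 0.81 × 1.26 × 3.75 = 3.827 m³/s
w_4 = (15.5 − 5.0)/2 = 5.25 m; q_4 = 1.01 × 1.44 × 5.25 = 7.636 m³/s
w_5 = (24.8 − 11.0)/2 = 6.9 m; q_5 = 1.15 × 1.83 × 6.9 = 14.52 m³/s
Stations 1, 6 contribute zero (depth or velocity is 0).
Q = Σ qᵢ = 28.36 m³/s

28.4 m³/s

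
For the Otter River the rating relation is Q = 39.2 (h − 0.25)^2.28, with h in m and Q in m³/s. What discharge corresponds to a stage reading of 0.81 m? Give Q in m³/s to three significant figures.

Q = 39.2 × (0.81 − 0.25)^2.28 = 39.2 × 0.56^2.28 = 10.45 m³/s

10.5 m³/s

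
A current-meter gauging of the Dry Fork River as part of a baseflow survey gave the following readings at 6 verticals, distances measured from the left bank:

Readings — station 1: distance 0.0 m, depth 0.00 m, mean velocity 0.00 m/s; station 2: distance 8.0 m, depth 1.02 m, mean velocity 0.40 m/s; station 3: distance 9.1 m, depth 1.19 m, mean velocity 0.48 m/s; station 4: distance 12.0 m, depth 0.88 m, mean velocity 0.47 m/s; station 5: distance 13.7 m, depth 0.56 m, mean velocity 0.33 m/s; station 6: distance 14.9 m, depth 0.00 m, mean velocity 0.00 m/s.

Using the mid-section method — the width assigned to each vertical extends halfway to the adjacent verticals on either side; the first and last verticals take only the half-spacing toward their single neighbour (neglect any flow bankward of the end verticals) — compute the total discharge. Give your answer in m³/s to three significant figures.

w_2 = (9.1 − 0.0)/2 = 4.55 m; q_2 = 0.40 × 1.02 × 4.55 = 1.856 m³/s
w_3 = (12.0 − 8.0)/2 = 2 m; q_3 = 0.48 × 1.19 × 2 = 1.142 m³/s
w_4 = (13.7 − 9.1)/2 = 2.3 m; q_4 = 0.47 × 0.88 × 2.3 = 0.9513 m³/s
w_5 = (14.9 − 12.0)/2 = 1.45 m; q_5 = 0.33 × 0.56 × 1.45 = 0.2680 m³/s
Stations 1, 6 contribute zero (depth or velocity is 0).
Q = Σ qᵢ = 4.218 m³/s

4.22 m³/s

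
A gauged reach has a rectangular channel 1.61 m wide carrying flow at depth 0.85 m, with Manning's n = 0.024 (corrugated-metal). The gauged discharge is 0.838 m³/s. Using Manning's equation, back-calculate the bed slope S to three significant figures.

A = b·y = 1.61 × 0.85 = 1.369 m²
P = b + 2y = 1.61 + 2×0.85 = 3.310 m
R = A/P = 1.369/3.310 = 0.4134 m
S = (Q·n / (1·A·R^(2/3)))² = (0.838×0.024 / (1×1.369×0.5550))² = 0.0007012

0.000701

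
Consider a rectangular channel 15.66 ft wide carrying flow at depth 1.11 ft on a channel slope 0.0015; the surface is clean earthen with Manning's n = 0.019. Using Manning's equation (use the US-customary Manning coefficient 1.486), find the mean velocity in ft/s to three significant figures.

A = b·y = 15.66 × 1.11 = 17.38 ft²
P = b + 2y = 15.66 + 2×1.11 = 17.88 ft
R = A/P = 17.38/17.88 = 0.9722 ft
Q = (1.486/n)·A·R^(2/3)·S^(1/2) = (1.486/0.019) × 17.38 × 0.9722^(2/3) × 0.0015^(1/2) = 51.67 ft³/s
V = Q/A = 51.67/17.38 = 2.973 ft/s

2.97 ft/s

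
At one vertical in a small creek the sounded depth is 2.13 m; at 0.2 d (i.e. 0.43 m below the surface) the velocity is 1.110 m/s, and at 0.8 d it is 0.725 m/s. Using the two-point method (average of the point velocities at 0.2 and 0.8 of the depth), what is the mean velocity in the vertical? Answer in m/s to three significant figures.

v̄ = (1.110 + 0.725) / 2 = 0.9175 m/s

0.918 m/s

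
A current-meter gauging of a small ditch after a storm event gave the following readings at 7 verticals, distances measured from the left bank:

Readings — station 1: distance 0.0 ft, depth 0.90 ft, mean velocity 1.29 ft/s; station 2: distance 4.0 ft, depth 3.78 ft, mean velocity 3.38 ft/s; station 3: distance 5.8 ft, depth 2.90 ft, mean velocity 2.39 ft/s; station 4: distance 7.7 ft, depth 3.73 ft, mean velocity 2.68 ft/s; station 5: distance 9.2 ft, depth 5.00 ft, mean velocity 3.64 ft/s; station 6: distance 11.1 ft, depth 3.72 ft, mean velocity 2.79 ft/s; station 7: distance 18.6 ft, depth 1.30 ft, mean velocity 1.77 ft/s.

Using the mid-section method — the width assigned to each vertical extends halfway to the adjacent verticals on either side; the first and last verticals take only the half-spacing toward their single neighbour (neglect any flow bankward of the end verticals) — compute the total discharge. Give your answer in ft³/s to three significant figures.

158 ft³/s

w_1 = (4.0 − 0.0)/2 = 2 ft; q_1 = 1.29 × 0.90 × 2 = 2.322 ft³/s
w_2 = (5.8 − 0.0)/2 = 2.9 ft; q_2 = 3.38 × 3.78 × 2.9 = 37.05 ft³/s
w_3 = (7.7 − 4.0)/2 = 1.85 ft; q_3 = 2.39 × 2.90 × 1.85 = 12.82 ft³/s
w_4 = (9.2 − 5.8)/2 = 1.7 ft; q_4 = 2.68 × 3.73 × 1.7 = 16.99 ft³/s
w_5 = (11.1 − 7.7)/2 = 1.7 ft; q_5 = 3.64 × 5.00 × 1.7 = 30.94 ft³/s
w_6 = (18.6 − 9.2)/2 = 4.7 ft; q_6 = 2.79 × 3.72 × 4.7 = 48.78 ft³/s
w_7 = (18.6 − 11.1)/2 = 3.75 ft; q_7 = 1.77 × 1.30 × 3.75 = 8.629 ft³/s
Q = Σ qᵢ = 157.5 ft³/s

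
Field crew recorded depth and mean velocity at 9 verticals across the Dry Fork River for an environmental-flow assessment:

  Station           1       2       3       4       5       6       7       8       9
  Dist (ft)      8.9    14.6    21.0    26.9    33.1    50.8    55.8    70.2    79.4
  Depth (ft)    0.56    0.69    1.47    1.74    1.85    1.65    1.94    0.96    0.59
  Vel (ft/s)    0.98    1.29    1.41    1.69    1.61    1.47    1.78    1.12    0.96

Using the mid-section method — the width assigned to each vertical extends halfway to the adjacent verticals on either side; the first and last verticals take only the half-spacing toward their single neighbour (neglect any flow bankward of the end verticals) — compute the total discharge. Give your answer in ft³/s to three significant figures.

149 ft³/s

w_1 = (14.6 − 8.9)/2 = 2.85 ft; q_1 = 0.98 × 0.56 × 2.85 = 1.564 ft³/s
w_2 = (21.0 − 8.9)/2 = 6.05 ft; q_2 = 1.29 × 0.69 × 6.05 = 5.385 ft³/s
w_3 = (26.9 − 14.6)/2 = 6.15 ft; q_3 = 1.41 × 1.47 × 6.15 = 12.75 ft³/s
w_4 = (33.1 − 21.0)/2 = 6.05 ft; q_4 = 1.69 × 1.74 × 6.05 = 17.79 ft³/s
w_5 = (50.8 − 26.9)/2 = 11.95 ft; q_5 = 1.61 × 1.85 × 11.95 = 35.59 ft³/s
w_6 = (55.8 − 33.1)/2 = 11.35 ft; q_6 = 1.47 × 1.65 × 11.35 = 27.53 ft³/s
w_7 = (70.2 − 50.8)/2 = 9.7 ft; q_7 = 1.78 × 1.94 × 9.7 = 33.50 ft³/s
w_8 = (79.4 − 55.8)/2 = 11.8 ft; q_8 = 1.12 × 0.96 × 11.8 = 12.69 ft³/s
w_9 = (79.4 − 70.2)/2 = 4.6 ft; q_9 = 0.96 × 0.59 × 4.6 = 2.605 ft³/s
Q = Σ qᵢ = 149.4 ft³/s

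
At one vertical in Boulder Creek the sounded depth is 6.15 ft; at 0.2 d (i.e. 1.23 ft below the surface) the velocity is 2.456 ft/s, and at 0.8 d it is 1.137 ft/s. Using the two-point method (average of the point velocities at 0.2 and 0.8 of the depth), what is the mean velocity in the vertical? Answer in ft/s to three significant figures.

v̄ = (2.456 + 1.137) / 2 = 1.797 ft/s

1.80 ft/s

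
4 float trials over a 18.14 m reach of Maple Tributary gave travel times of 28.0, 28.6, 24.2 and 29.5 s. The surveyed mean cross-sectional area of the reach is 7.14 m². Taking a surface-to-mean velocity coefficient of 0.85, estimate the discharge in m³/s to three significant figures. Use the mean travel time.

t̄ = (28.0 + 28.6 + 24.2 + 29.5) / 4 = 27.575 s
v_surface = L / t̄ = 18.14 / 27.575 = 0.6578 m/s
v_mean = 0.85 × 0.6578 = 0.5592 m/s
Q = A × v_mean = 7.14 × 0.5592 = 3.992 m³/s

3.99 m³/s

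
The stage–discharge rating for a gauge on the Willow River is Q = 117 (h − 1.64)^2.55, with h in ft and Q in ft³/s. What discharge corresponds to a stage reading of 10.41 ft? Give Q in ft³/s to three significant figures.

Q = 117 × (10.41 − 1.64)^2.55 = 117 × 8.77^2.55 = 29710 ft³/s

29700 ft³/s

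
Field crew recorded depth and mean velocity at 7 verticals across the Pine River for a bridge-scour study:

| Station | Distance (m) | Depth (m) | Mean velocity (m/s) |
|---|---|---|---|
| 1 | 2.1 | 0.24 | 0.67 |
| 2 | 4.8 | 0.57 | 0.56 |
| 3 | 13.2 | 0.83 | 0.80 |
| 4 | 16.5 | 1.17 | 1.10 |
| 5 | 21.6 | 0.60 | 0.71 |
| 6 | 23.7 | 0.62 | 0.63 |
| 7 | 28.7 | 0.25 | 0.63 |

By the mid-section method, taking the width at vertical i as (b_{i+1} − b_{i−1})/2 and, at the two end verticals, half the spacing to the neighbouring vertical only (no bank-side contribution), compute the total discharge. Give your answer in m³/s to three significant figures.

w_1 = (4.8 − 2.1)/2 = 1.35 m; q_1 = 0.67 × 0.24 × 1.35 = 0.2171 m³/s
w_2 = (13.2 − 2.1)/2 = 5.55 m; q_2 = 0.56 × 0.57 × 5.55 = 1.772 m³/s
w_3 = (16.5 − 4.8)/2 = 5.85 m; q_3 = 0.80 × 0.83 × 5.85 = 3.884 m³/s
w_4 = (21.6 − 13.2)/2 = 4.2 m; q_4 = 1.10 × 1.17 × 4.2 = 5.405 m³/s
w_5 = (23.7 − 16.5)/2 = 3.6 m; q_5 = 0.71 × 0.60 × 3.6 = 1.534 m³/s
w_6 = (28.7 − 21.6)/2 = 3.55 m; q_6 = 0.63 × 0.62 × 3.55 = 1.387 m³/s
w_7 = (28.7 − 23.7)/2 = 2.5 m; q_7 = 0.63 × 0.25 × 2.5 = 0.3938 m³/s
Q = Σ qᵢ = 14.59 m³/s

14.6 m³/s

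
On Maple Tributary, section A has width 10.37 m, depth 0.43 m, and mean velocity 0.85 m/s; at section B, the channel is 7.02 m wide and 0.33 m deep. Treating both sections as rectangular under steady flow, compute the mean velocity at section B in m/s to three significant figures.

1.64 m/s

Q = A₁V₁ = (10.37×0.43) × 0.85 = 3.790 m³/s
A₂ = 7.02 × 0.33 = 2.317 m²
V₂ = Q/A₂ = 3.790/2.317 = 1.636 m/s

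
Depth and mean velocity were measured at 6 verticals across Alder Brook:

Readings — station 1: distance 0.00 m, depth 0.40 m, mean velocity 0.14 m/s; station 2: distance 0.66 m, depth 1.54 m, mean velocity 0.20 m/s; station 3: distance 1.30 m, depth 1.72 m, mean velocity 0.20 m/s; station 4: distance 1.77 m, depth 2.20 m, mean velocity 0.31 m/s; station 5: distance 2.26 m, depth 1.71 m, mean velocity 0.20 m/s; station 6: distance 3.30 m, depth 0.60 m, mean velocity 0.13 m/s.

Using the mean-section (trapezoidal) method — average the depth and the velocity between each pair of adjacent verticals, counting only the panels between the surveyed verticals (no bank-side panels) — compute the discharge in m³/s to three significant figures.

Panel 1-2: Δb = 0.66 m, d̄ = (0.40+1.54)/2 = 0.97, v̄ = (0.14+0.20)/2 = 0.17 → q = 0.66×0.97×0.17 = 0.1088 m³/s
Panel 2-3: Δb = 0.64 m, d̄ = (1.54+1.72)/2 = 1.63, v̄ = (0.20+0.20)/2 = 0.2 → q = 0.64×1.63×0.2 = 0.2086 m³/s
Panel 3-4: Δb = 0.47 m, d̄ = (1.72+2.20)/2 = 1.96, v̄ = (0.20+0.31)/2 = 0.255 → q = 0.47×1.96×0.255 = 0.2349 m³/s
Panel 4-5: Δb = 0.49 m, d̄ = (2.20+1.71)/2 = 1.955, v̄ = (0.31+0.20)/2 = 0.255 → q = 0.49×1.955×0.255 = 0.2443 m³/s
Panel 5-6: Δb = 1.04 m, d̄ = (1.71+0.60)/2 = 1.155, v̄ = (0.20+0.13)/2 = 0.165 → q = 1.04×1.155×0.165 = 0.1982 m³/s
Q = Σ q = 0.9949 m³/s

0.995 m³/s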